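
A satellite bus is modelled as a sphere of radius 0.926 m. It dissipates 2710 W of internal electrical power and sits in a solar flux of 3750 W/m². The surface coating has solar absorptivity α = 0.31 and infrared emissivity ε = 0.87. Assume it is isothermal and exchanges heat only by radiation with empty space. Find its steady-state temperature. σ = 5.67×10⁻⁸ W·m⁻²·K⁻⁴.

T ≈ 324 K

At steady state, absorbed solar power + internal power = radiated power.
Absorbed: α·S·A_cross = 0.31·3750·2.694 = 3132 W (cross-section πr²).
Total input = 3132 + 2710 = 5842 W.
Radiated: εσ·A_surf·T⁴ with A_surf = 4πr² = 10.78 m².
T⁴ = 5842/(0.87·5.67×10⁻⁸·10.78) = 1.099×10¹⁰ K⁴.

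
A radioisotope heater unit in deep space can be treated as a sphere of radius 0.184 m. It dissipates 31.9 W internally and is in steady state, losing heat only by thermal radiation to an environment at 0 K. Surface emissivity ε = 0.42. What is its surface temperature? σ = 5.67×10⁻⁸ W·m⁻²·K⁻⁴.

T ≈ 237 K

Steady state: internal power = radiated power, P = εσA T⁴.
Radiating area A = 4πr² = 0.4254 m².
T⁴ = P/(εσA) = 31.9/(0.42·5.67×10⁻⁸·0.4254) = 3.149×10⁹ K⁴.
T = (3.149×10⁹)^(1/4).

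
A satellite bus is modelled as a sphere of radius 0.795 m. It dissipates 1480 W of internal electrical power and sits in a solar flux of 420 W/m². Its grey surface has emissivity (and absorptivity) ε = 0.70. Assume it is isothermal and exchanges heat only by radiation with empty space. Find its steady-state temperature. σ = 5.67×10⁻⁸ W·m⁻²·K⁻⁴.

T ≈ 284 K

At steady state, absorbed solar power + internal power = radiated power.
Absorbed: α·S·A_cross = 0.70·420·1.986 = 583.8 W (cross-section πr²).
Total input = 583.8 + 1480 = 2064 W.
Radiated: εσ·A_surf·T⁴ with A_surf = 4πr² = 7.942 m².
T⁴ = 2064/(0.70·5.67×10⁻⁸·7.942) = 6.547×10⁹ K⁴.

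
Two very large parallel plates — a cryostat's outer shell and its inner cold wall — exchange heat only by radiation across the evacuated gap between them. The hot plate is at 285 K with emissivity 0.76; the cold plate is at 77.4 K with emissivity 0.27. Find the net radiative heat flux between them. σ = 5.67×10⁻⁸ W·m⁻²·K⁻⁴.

For two infinite grey parallel plates, q = σ(T₁⁴ − T₂⁴)/(1/ε₁ + 1/ε₂ − 1).
T₁⁴ − T₂⁴ = 6.598×10⁹ − 3.589×10⁷ = 6.562×10⁹ K⁴.
1/ε₁ + 1/ε₂ − 1 = 1.316 + 3.704 − 1 = 4.019.
q = 5.67×10⁻⁸ × 6.562×10⁹ / 4.019.

q ≈ 92.6 W/m²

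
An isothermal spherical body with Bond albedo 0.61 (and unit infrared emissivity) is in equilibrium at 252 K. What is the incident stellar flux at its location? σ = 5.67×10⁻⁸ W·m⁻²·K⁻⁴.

S ≈ 2350 W/m²

(1−a)S·πr² = σ·4πr²·T⁴ ⇒ S = 4σT⁴/(1−a).
S = 4·5.67×10⁻⁸·4.033×10⁹/0.390.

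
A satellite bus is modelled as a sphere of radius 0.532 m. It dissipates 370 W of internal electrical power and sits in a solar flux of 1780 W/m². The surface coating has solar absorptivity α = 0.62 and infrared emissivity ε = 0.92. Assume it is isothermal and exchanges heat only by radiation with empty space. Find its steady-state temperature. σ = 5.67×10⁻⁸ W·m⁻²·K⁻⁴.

T ≈ 292 K

At steady state, absorbed solar power + internal power = radiated power.
Absorbed: α·S·A_cross = 0.62·1780·0.8891 = 981.3 W (cross-section πr²).
Total input = 981.3 + 370 = 1351 W.
Radiated: εσ·A_surf·T⁴ with A_surf = 4πr² = 3.557 m².
T⁴ = 1351/(0.92·5.67×10⁻⁸·3.557) = 7.283×10⁹ K⁴.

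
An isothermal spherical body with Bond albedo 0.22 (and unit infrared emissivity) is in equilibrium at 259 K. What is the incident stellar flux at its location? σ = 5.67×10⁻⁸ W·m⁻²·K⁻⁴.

S ≈ 1310 W/m²

(1−a)S·πr² = σ·4πr²·T⁴ ⇒ S = 4σT⁴/(1−a).
S = 4·5.67×10⁻⁸·4.500×10⁹/0.780.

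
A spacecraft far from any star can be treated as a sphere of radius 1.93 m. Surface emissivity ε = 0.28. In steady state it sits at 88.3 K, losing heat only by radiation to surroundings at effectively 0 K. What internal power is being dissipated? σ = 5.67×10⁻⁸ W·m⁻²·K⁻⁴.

Steady state: P = εσA T⁴.
A = 4πr² = 46.81 m²; T⁴ = (88.3)⁴ = 6.079×10⁷ K⁴.
P = 0.28 × 5.67×10⁻⁸ × 46.81 × 6.079×10⁷.

P ≈ 45.2 W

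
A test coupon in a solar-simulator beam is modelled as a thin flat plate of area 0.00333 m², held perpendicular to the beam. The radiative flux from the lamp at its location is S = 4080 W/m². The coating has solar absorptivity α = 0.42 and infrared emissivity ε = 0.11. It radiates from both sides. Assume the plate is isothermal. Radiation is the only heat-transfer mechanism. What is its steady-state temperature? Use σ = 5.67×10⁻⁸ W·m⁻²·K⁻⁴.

At equilibrium, absorbed power = emitted power.
Absorbing cross-section = A = 0.003330 m²; emitting surface = 2A = 0.006660 m² (ratio 2).
αS·A_cross = εσ·A_surf·T⁴  ⇒  T⁴ = αS/(ε·2σ).
T⁴ = 0.420·4080/(0.11·2·5.67×10⁻⁸) = 1.374×10¹¹ K⁴.
T = (1.374×10¹¹)^(1/4).

T ≈ 609 K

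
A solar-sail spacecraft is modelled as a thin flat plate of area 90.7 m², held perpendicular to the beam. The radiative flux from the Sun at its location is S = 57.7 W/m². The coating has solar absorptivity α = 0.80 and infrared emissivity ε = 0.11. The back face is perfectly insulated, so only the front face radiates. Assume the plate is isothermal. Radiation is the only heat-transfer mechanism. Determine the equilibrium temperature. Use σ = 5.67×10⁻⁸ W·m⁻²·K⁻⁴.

At equilibrium, absorbed power = emitted power.
Absorbing cross-section = A = 90.70 m²; emitting surface = A = 90.70 m² (ratio 1).
αS·A_cross = εσ·A_surf·T⁴  ⇒  T⁴ = αS/(ε·1σ).
T⁴ = 0.800·57.7/(0.11·1·5.67×10⁻⁸) = 7.401×10⁹ K⁴.
T = (7.401×10⁹)^(1/4).

T ≈ 293 K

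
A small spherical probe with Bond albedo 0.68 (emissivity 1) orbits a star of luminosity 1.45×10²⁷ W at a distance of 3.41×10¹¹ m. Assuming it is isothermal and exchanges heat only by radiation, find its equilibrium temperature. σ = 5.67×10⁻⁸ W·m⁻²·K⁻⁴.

First find the stellar flux at distance d: S = L/(4πd²) = 1.45×10²⁷/(4π·(3.41×10¹¹)²) = 992.3 W/m².
For an isothermal sphere, absorbed (1−a)S·πr² = emitted σ·4πr²·T⁴, so T⁴ = (1−a)S/(4σ).
T⁴ = 0.320·992.3/(4·5.67×10⁻⁸) = 1.400×10⁹ K⁴.

T ≈ 193 K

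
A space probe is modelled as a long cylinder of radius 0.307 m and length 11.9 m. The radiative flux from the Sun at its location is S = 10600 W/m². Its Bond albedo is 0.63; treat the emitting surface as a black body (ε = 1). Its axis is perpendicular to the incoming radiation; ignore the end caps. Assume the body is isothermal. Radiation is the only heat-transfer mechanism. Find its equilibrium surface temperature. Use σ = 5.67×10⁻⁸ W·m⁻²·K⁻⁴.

T ≈ 385 K

At equilibrium, absorbed power = emitted power.
Absorbing cross-section = 2rL = 7.307 m²; emitting surface = 2πrL = 22.95 m² (ratio π).
(1−a)S·A_cross = εσ·A_surf·T⁴  ⇒  T⁴ = (1−a)S/(πσ).
T⁴ = 0.370·10600/(π·5.67×10⁻⁸) = 2.202×10¹⁰ K⁴.
T = (2.202×10¹⁰)^(1/4).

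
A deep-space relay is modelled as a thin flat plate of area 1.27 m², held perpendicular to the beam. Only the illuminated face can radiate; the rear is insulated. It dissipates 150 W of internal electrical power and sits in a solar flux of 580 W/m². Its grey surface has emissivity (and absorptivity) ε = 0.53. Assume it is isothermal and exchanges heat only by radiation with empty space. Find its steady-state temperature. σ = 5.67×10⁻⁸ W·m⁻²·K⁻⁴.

T ≈ 345 K

At steady state, absorbed solar power + internal power = radiated power.
Absorbed: α·S·A_cross = 0.53·580·1.270 = 390.4 W (cross-section A).
Total input = 390.4 + 150 = 540.4 W.
Radiated: εσ·A_surf·T⁴ with A_surf = A = 1.270 m².
T⁴ = 540.4/(0.53·5.67×10⁻⁸·1.270) = 1.416×10¹⁰ K⁴.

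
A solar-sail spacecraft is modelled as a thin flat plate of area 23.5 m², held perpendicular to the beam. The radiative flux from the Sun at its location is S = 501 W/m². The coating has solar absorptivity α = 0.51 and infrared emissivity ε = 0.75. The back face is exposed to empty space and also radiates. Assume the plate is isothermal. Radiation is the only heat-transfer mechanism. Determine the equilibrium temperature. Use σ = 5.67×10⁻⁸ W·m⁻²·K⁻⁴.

T ≈ 234 K

At equilibrium, absorbed power = emitted power.
Absorbing cross-section = A = 23.50 m²; emitting surface = 2A = 47.00 m² (ratio 2).
αS·A_cross = εσ·A_surf·T⁴  ⇒  T⁴ = αS/(ε·2σ).
T⁴ = 0.510·501/(0.75·2·5.67×10⁻⁸) = 3.004×10⁹ K⁴.
T = (3.004×10⁹)^(1/4).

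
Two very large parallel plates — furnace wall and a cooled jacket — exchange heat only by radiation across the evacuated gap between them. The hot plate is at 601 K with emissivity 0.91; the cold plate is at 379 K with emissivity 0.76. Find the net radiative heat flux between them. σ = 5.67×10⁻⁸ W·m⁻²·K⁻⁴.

q ≈ 4400 W/m²

For two infinite grey parallel plates, q = σ(T₁⁴ − T₂⁴)/(1/ε₁ + 1/ε₂ − 1).
T₁⁴ − T₂⁴ = 1.305×10¹¹ − 2.063×10¹⁰ = 1.098×10¹¹ K⁴.
1/ε₁ + 1/ε₂ − 1 = 1.099 + 1.316 − 1 = 1.415.
q = 5.67×10⁻⁸ × 1.098×10¹¹ / 1.415.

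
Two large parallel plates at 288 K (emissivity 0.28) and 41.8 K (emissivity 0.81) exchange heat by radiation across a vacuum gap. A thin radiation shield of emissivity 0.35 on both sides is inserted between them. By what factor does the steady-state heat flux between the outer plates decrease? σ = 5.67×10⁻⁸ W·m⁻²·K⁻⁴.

factor ≈ 2.24

Without shield: q₀ = σΔ(T⁴)/(1/ε₁+1/ε₂−1) with denominator 3.806.
With shield the two gaps are in series; the resistances add: (1/ε₁+1/ε_s−1)+(1/ε_s+1/ε₂−1) = 5.429+3.092 = 8.520.
Heat-flux ratio q₀/q = 8.520/3.806.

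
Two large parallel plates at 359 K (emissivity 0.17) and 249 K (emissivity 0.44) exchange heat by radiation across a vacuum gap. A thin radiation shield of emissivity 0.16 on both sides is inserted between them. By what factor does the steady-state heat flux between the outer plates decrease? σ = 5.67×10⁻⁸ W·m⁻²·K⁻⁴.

factor ≈ 2.61

Without shield: q₀ = σΔ(T⁴)/(1/ε₁+1/ε₂−1) with denominator 7.155.
With shield the two gaps are in series; the resistances add: (1/ε₁+1/ε_s−1)+(1/ε_s+1/ε₂−1) = 11.13+7.523 = 18.66.
Heat-flux ratio q₀/q = 18.66/7.155.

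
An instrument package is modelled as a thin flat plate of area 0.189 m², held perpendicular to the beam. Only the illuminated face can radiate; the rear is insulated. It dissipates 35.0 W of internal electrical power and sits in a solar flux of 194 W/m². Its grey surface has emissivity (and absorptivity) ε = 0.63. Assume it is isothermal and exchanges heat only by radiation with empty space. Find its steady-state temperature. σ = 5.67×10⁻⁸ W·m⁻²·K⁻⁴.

At steady state, absorbed solar power + internal power = radiated power.
Absorbed: α·S·A_cross = 0.63·194·0.1890 = 23.10 W (cross-section A).
Total input = 23.10 + 35.0 = 58.10 W.
Radiated: εσ·A_surf·T⁴ with A_surf = A = 0.1890 m².
T⁴ = 58.10/(0.63·5.67×10⁻⁸·0.1890) = 8.606×10⁹ K⁴.

T ≈ 305 K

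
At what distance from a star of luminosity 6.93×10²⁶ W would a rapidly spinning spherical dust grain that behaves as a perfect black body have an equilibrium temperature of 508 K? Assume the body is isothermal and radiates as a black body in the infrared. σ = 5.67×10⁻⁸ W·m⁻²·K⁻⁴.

For an isothermal black-emitting sphere, (1−a)S·πr² = σ·4πr²·T⁴ ⇒ S = 4σT⁴/(1−a).
S = 4·5.67×10⁻⁸·(508)⁴/1.00 = 15100 W/m².
Flux falls as S = L/(4πd²), so d = √(L/(4πS)) = √(6.93×10²⁶/(4π·15100)).

d ≈ 6.04×10¹⁰ m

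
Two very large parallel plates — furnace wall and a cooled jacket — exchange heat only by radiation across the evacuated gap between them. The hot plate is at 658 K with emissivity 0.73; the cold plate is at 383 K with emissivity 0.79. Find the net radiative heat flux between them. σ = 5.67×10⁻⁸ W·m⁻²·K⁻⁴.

For two infinite grey parallel plates, q = σ(T₁⁴ − T₂⁴)/(1/ε₁ + 1/ε₂ − 1).
T₁⁴ − T₂⁴ = 1.875×10¹¹ − 2.152×10¹⁰ = 1.659×10¹¹ K⁴.
1/ε₁ + 1/ε₂ − 1 = 1.370 + 1.266 − 1 = 1.636.
q = 5.67×10⁻⁸ × 1.659×10¹¹ / 1.636.

q ≈ 5750 W/m²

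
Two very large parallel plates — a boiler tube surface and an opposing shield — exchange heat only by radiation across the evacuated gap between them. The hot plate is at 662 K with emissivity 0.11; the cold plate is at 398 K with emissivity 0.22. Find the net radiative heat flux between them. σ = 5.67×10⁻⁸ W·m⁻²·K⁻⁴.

For two infinite grey parallel plates, q = σ(T₁⁴ − T₂⁴)/(1/ε₁ + 1/ε₂ − 1).
T₁⁴ − T₂⁴ = 1.921×10¹¹ − 2.509×10¹⁰ = 1.670×10¹¹ K⁴.
1/ε₁ + 1/ε₂ − 1 = 9.091 + 4.545 − 1 = 12.64.
q = 5.67×10⁻⁸ × 1.670×10¹¹ / 12.64.

q ≈ 749 W/m²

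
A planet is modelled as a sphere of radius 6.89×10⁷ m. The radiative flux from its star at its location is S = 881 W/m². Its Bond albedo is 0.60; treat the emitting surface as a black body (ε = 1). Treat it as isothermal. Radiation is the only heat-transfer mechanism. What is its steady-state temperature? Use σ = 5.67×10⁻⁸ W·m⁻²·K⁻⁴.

T ≈ 199 K

At equilibrium, absorbed power = emitted power.
Absorbing cross-section = πr² = 1.491×10¹⁶ m²; emitting surface = 4πr² = 5.966×10¹⁶ m² (ratio 4).
(1−a)S·A_cross = εσ·A_surf·T⁴  ⇒  T⁴ = (1−a)S/(4σ).
T⁴ = 0.400·881/(4·5.67×10⁻⁸) = 1.554×10⁹ K⁴.
T = (1.554×10⁹)^(1/4).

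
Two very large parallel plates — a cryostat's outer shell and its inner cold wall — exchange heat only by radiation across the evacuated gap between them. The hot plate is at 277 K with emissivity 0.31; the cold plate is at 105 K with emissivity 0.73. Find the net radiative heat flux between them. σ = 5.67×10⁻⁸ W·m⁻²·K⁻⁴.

For two infinite grey parallel plates, q = σ(T₁⁴ − T₂⁴)/(1/ε₁ + 1/ε₂ − 1).
T₁⁴ − T₂⁴ = 5.887×10⁹ − 1.216×10⁸ = 5.766×10⁹ K⁴.
1/ε₁ + 1/ε₂ − 1 = 3.226 + 1.370 − 1 = 3.596.
q = 5.67×10⁻⁸ × 5.766×10⁹ / 3.596.

q ≈ 90.9 W/m²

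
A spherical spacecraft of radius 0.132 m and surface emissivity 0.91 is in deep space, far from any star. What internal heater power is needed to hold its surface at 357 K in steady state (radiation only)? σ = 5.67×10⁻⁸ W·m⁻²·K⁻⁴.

P ≈ 184 W

P = εσ·4πr²·T⁴.
4πr² = 0.2190 m²; T⁴ = 1.624×10¹⁰ K⁴.
P = 0.91·5.67×10⁻⁸·0.2190·1.624×10¹⁰.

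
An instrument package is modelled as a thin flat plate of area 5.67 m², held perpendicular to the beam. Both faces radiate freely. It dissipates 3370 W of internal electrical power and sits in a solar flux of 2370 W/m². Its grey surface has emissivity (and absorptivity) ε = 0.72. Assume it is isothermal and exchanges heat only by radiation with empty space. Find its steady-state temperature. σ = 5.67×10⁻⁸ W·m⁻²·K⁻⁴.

At steady state, absorbed solar power + internal power = radiated power.
Absorbed: α·S·A_cross = 0.72·2370·5.670 = 9675 W (cross-section A).
Total input = 9675 + 3370 = 13050 W.
Radiated: εσ·A_surf·T⁴ with A_surf = 2A = 11.34 m².
T⁴ = 13050/(0.72·5.67×10⁻⁸·11.34) = 2.818×10¹⁰ K⁴.

T ≈ 410 K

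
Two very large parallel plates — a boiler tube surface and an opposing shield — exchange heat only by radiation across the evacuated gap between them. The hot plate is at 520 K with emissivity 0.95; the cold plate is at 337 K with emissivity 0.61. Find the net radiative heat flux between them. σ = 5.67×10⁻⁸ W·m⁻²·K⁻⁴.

For two infinite grey parallel plates, q = σ(T₁⁴ − T₂⁴)/(1/ε₁ + 1/ε₂ − 1).
T₁⁴ − T₂⁴ = 7.312×10¹⁰ − 1.290×10¹⁰ = 6.022×10¹⁰ K⁴.
1/ε₁ + 1/ε₂ − 1 = 1.053 + 1.639 − 1 = 1.692.
q = 5.67×10⁻⁸ × 6.022×10¹⁰ / 1.692.

q ≈ 2020 W/m²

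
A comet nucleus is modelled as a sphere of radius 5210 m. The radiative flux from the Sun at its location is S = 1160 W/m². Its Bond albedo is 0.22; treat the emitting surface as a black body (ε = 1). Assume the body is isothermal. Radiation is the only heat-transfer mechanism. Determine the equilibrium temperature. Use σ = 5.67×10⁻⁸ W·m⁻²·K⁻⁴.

At equilibrium, absorbed power = emitted power.
Absorbing cross-section = πr² = 8.528×10⁷ m²; emitting surface = 4πr² = 3.411×10⁸ m² (ratio 4).
(1−a)S·A_cross = εσ·A_surf·T⁴  ⇒  T⁴ = (1−a)S/(4σ).
T⁴ = 0.780·1160/(4·5.67×10⁻⁸) = 3.989×10⁹ K⁴.
T = (3.989×10⁹)^(1/4).

T ≈ 251 K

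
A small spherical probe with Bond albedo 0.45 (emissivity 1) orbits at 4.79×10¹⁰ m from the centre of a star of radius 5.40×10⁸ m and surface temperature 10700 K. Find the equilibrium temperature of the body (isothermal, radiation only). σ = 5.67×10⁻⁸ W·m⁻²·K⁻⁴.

The star's surface emits σT_*⁴; at distance d the flux is S = σT_*⁴(R_*/d)².
S = 5.67×10⁻⁸·(10700)⁴·(5.40×10⁸/4.79×10¹⁰)² = 94460 W/m².
For an isothermal sphere T⁴ = (1−a)S/(4σ) = 2.291×10¹¹ K⁴.

T ≈ 692 K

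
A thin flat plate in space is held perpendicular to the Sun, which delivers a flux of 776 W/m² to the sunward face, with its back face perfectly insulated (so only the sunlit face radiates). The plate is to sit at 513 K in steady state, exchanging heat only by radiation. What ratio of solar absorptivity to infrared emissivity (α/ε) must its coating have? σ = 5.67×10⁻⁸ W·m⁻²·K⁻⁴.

Balance: αS·A = εσ·1A·T⁴ ⇒ α/ε = σT⁴/S.
α/ε = 5.67×10⁻⁸·(513)⁴/776 = 5.67×10⁻⁸·6.926×10¹⁰/776.

α/ε ≈ 5.06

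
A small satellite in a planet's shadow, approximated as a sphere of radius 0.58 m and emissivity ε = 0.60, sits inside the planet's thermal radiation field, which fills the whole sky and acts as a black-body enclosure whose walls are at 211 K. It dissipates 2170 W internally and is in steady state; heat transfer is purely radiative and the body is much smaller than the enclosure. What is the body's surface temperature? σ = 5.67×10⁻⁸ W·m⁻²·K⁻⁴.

T ≈ 361 K

For a small grey body in a large enclosure, net radiated power = εσA(T⁴ − T_w⁴).
Steady state: P = εσA(T⁴ − T_w⁴) with A = 4πr² = 4.227 m².
T⁴ = P/(εσA) + T_w⁴ = 2170/(0.60·5.67×10⁻⁸·4.227) + (211)⁴
    = 1.509×10¹⁰ + 1.982×10⁹ = 1.707×10¹⁰ K⁴.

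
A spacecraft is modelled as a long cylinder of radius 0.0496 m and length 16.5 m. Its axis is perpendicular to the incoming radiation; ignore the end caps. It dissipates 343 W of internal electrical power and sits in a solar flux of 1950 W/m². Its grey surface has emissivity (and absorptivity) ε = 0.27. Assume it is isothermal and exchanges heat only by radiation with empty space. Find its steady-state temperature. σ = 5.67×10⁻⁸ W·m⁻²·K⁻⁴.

T ≈ 352 K

At steady state, absorbed solar power + internal power = radiated power.
Absorbed: α·S·A_cross = 0.27·1950·1.637 = 861.8 W (cross-section 2rL).
Total input = 861.8 + 343 = 1205 W.
Radiated: εσ·A_surf·T⁴ with A_surf = 2πrL = 5.142 m².
T⁴ = 1205/(0.27·5.67×10⁻⁸·5.142) = 1.530×10¹⁰ K⁴.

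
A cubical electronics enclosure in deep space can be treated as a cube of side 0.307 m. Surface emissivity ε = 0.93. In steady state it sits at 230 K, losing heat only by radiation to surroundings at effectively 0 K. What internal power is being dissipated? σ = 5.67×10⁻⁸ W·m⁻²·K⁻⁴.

P ≈ 83.4 W

Steady state: P = εσA T⁴.
A = 6L² = 0.5655 m²; T⁴ = (230)⁴ = 2.798×10⁹ K⁴.
P = 0.93 × 5.67×10⁻⁸ × 0.5655 × 2.798×10⁹.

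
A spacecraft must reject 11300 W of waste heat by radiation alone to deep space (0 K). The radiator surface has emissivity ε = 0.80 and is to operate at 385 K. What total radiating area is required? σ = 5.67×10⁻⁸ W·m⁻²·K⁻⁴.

P = εσA T⁴ ⇒ A = P/(εσT⁴).
T⁴ = 2.197×10¹⁰ K⁴.
A = 11300/(0.80 × 5.67×10⁻⁸ × 2.197×10¹⁰).

A ≈ 11.3 m²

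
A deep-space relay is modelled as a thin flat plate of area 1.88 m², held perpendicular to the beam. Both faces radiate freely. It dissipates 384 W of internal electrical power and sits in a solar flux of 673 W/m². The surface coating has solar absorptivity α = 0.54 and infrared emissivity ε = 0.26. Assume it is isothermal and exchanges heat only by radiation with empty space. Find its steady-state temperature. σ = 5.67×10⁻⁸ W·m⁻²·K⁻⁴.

At steady state, absorbed solar power + internal power = radiated power.
Absorbed: α·S·A_cross = 0.54·673·1.880 = 683.2 W (cross-section A).
Total input = 683.2 + 384 = 1067 W.
Radiated: εσ·A_surf·T⁴ with A_surf = 2A = 3.760 m².
T⁴ = 1067/(0.26·5.67×10⁻⁸·3.760) = 1.925×10¹⁰ K⁴.

T ≈ 373 K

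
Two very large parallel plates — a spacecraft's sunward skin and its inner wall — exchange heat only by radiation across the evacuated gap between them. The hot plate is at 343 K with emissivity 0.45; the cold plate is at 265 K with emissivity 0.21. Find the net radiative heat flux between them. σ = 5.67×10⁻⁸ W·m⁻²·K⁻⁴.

For two infinite grey parallel plates, q = σ(T₁⁴ − T₂⁴)/(1/ε₁ + 1/ε₂ − 1).
T₁⁴ − T₂⁴ = 1.384×10¹⁰ − 4.932×10⁹ = 8.910×10⁹ K⁴.
1/ε₁ + 1/ε₂ − 1 = 2.222 + 4.762 − 1 = 5.984.
q = 5.67×10⁻⁸ × 8.910×10⁹ / 5.984.

q ≈ 84.4 W/m²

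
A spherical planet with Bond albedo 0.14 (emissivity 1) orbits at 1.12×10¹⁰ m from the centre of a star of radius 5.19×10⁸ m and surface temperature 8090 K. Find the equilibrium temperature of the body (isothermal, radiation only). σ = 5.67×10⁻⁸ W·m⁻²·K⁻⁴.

The star's surface emits σT_*⁴; at distance d the flux is S = σT_*⁴(R_*/d)².
S = 5.67×10⁻⁸·(8090)⁴·(5.19×10⁸/1.12×10¹⁰)² = 5.215×10⁵ W/m².
For an isothermal sphere T⁴ = (1−a)S/(4σ) = 1.978×10¹² K⁴.

T ≈ 1190 K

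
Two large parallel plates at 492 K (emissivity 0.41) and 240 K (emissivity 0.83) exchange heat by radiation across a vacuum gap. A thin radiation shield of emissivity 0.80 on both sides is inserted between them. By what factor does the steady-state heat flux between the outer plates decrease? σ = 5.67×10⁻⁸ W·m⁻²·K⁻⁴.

Without shield: q₀ = σΔ(T⁴)/(1/ε₁+1/ε₂−1) with denominator 2.644.
With shield the two gaps are in series; the resistances add: (1/ε₁+1/ε_s−1)+(1/ε_s+1/ε₂−1) = 2.689+1.455 = 4.144.
Heat-flux ratio q₀/q = 4.144/2.644.

factor ≈ 1.57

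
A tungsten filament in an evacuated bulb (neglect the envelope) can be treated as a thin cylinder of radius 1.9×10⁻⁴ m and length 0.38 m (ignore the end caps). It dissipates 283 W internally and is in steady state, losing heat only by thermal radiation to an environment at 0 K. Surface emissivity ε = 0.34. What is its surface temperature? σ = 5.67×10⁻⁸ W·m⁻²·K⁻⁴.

T ≈ 2390 K

Steady state: internal power = radiated power, P = εσA T⁴.
Radiating area A = 2πrL = 4.536×10⁻⁴ m².
T⁴ = P/(εσA) = 283/(0.34·5.67×10⁻⁸·4.536×10⁻⁴) = 3.236×10¹³ K⁴.
T = (3.236×10¹³)^(1/4).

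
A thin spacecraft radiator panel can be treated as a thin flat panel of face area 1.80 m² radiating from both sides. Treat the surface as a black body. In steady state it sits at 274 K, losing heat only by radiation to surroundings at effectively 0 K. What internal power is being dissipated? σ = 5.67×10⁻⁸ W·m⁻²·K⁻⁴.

Steady state: P = εσA T⁴.
A = 2·1.80 = 3.600 m²; T⁴ = (274)⁴ = 5.636×10⁹ K⁴.
P = 1.0 × 5.67×10⁻⁸ × 3.600 × 5.636×10⁹.

P ≈ 1150 W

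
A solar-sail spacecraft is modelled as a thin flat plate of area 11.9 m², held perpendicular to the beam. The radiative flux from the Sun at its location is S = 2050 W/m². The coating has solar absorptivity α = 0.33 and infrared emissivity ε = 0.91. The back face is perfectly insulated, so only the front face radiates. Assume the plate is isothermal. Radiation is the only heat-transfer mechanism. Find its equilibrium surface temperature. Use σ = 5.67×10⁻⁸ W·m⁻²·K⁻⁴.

T ≈ 338 K

At equilibrium, absorbed power = emitted power.
Absorbing cross-section = A = 11.90 m²; emitting surface = A = 11.90 m² (ratio 1).
αS·A_cross = εσ·A_surf·T⁴  ⇒  T⁴ = αS/(ε·1σ).
T⁴ = 0.330·2050/(0.91·1·5.67×10⁻⁸) = 1.311×10¹⁰ K⁴.
T = (1.311×10¹⁰)^(1/4).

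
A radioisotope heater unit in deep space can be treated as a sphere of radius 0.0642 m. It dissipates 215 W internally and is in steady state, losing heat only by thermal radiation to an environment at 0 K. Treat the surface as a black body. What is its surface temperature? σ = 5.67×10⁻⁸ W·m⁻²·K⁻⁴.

Steady state: internal power = radiated power, P = εσA T⁴.
Radiating area A = 4πr² = 0.05179 m².
T⁴ = P/(εσA) = 215/(1.0·5.67×10⁻⁸·0.05179) = 7.321×10¹⁰ K⁴.
T = (7.321×10¹⁰)^(1/4).

T ≈ 520 K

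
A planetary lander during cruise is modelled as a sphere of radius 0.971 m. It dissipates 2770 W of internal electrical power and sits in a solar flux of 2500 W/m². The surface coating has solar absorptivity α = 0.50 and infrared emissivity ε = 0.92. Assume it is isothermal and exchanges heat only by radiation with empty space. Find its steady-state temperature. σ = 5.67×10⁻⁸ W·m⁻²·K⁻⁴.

At steady state, absorbed solar power + internal power = radiated power.
Absorbed: α·S·A_cross = 0.50·2500·2.962 = 3703 W (cross-section πr²).
Total input = 3703 + 2770 = 6473 W.
Radiated: εσ·A_surf·T⁴ with A_surf = 4πr² = 11.85 m².
T⁴ = 6473/(0.92·5.67×10⁻⁸·11.85) = 1.047×10¹⁰ K⁴.

T ≈ 320 K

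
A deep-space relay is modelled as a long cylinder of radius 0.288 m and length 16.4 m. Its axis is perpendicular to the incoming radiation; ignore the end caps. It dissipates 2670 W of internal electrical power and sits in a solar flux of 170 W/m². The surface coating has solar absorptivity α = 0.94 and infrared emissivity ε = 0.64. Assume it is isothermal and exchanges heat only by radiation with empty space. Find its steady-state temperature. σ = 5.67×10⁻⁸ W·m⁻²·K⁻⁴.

At steady state, absorbed solar power + internal power = radiated power.
Absorbed: α·S·A_cross = 0.94·170·9.446 = 1510 W (cross-section 2rL).
Total input = 1510 + 2670 = 4180 W.
Radiated: εσ·A_surf·T⁴ with A_surf = 2πrL = 29.68 m².
T⁴ = 4180/(0.64·5.67×10⁻⁸·29.68) = 3.881×10⁹ K⁴.

T ≈ 250 K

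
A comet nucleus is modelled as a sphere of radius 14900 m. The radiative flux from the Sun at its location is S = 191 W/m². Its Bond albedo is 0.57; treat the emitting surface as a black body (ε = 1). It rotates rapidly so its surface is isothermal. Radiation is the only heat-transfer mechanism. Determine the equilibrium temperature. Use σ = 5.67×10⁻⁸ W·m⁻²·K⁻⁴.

At equilibrium, absorbed power = emitted power.
Absorbing cross-section = πr² = 6.975×10⁸ m²; emitting surface = 4πr² = 2.790×10⁹ m² (ratio 4).
(1−a)S·A_cross = εσ·A_surf·T⁴  ⇒  T⁴ = (1−a)S/(4σ).
T⁴ = 0.430·191/(4·5.67×10⁻⁸) = 3.621×10⁸ K⁴.
T = (3.621×10⁸)^(1/4).

T ≈ 138 K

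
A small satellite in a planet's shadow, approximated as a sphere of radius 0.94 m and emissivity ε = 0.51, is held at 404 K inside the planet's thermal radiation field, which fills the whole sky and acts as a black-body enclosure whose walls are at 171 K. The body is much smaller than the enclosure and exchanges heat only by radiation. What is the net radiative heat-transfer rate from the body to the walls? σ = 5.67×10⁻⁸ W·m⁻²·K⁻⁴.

P_net ≈ 8280 W

For a small grey body in a large enclosure: P_net = εσA(T_body⁴ − T_wall⁴).
A = 4πr² = 11.10 m²; T_body⁴ − T_wall⁴ = 2.664×10¹⁰ − 8.550×10⁸ = 2.578×10¹⁰ K⁴.
|P_net| = 0.51·5.67×10⁻⁸·11.10·2.578×10¹⁰.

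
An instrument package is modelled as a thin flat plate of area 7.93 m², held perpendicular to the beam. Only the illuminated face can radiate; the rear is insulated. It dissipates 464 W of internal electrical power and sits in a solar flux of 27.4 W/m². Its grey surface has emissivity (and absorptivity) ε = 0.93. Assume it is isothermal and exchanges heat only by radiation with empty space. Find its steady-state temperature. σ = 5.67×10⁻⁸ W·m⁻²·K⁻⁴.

T ≈ 200 K

At steady state, absorbed solar power + internal power = radiated power.
Absorbed: α·S·A_cross = 0.93·27.4·7.930 = 202.1 W (cross-section A).
Total input = 202.1 + 464 = 666.1 W.
Radiated: εσ·A_surf·T⁴ with A_surf = A = 7.930 m².
T⁴ = 666.1/(0.93·5.67×10⁻⁸·7.930) = 1.593×10⁹ K⁴.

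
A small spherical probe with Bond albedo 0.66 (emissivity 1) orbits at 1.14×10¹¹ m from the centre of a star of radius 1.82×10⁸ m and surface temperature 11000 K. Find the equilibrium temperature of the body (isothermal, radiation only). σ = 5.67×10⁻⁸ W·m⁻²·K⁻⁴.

The star's surface emits σT_*⁴; at distance d the flux is S = σT_*⁴(R_*/d)².
S = 5.67×10⁻⁸·(11000)⁴·(1.82×10⁸/1.14×10¹¹)² = 2116 W/m².
For an isothermal sphere T⁴ = (1−a)S/(4σ) = 3.172×10⁹ K⁴.

T ≈ 237 K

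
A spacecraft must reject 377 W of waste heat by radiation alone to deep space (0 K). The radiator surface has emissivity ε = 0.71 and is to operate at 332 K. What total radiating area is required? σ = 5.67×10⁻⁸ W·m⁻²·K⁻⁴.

P = εσA T⁴ ⇒ A = P/(εσT⁴).
T⁴ = 1.215×10¹⁰ K⁴.
A = 377/(0.71 × 5.67×10⁻⁸ × 1.215×10¹⁰).

A ≈ 0.771 m²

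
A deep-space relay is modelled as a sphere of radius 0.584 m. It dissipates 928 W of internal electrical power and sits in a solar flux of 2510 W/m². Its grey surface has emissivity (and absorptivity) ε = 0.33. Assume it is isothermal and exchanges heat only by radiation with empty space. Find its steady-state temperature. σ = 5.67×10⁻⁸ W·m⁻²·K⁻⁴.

T ≈ 388 K

At steady state, absorbed solar power + internal power = radiated power.
Absorbed: α·S·A_cross = 0.33·2510·1.071 = 887.5 W (cross-section πr²).
Total input = 887.5 + 928 = 1815 W.
Radiated: εσ·A_surf·T⁴ with A_surf = 4πr² = 4.286 m².
T⁴ = 1815/(0.33·5.67×10⁻⁸·4.286) = 2.264×10¹⁰ K⁴.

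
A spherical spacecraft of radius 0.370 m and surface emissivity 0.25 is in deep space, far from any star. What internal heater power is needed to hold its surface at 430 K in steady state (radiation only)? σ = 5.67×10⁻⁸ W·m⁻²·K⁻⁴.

P = εσ·4πr²·T⁴.
4πr² = 1.720 m²; T⁴ = 3.419×10¹⁰ K⁴.
P = 0.25·5.67×10⁻⁸·1.720·3.419×10¹⁰.

P ≈ 834 W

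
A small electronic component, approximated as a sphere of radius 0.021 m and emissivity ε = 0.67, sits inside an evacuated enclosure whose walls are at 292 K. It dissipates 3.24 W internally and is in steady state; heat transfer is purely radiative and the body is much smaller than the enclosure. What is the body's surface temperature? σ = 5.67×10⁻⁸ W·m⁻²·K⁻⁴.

For a small grey body in a large enclosure, net radiated power = εσA(T⁴ − T_w⁴).
Steady state: P = εσA(T⁴ − T_w⁴) with A = 4πr² = 0.005542 m².
T⁴ = P/(εσA) + T_w⁴ = 3.24/(0.67·5.67×10⁻⁸·0.005542) + (292)⁴
    = 1.539×10¹⁰ + 7.270×10⁹ = 2.266×10¹⁰ K⁴.

T ≈ 388 K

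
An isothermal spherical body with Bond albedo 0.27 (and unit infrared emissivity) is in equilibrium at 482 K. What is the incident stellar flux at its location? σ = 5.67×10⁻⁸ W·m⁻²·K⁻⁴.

(1−a)S·πr² = σ·4πr²·T⁴ ⇒ S = 4σT⁴/(1−a).
S = 4·5.67×10⁻⁸·5.397×10¹⁰/0.730.

S ≈ 16800 W/m²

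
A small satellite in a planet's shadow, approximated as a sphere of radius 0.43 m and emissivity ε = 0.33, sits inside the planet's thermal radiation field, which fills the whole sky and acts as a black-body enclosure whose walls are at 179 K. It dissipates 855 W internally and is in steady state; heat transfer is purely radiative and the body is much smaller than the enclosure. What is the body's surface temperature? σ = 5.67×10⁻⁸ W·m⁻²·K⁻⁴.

For a small grey body in a large enclosure, net radiated power = εσA(T⁴ − T_w⁴).
Steady state: P = εσA(T⁴ − T_w⁴) with A = 4πr² = 2.324 m².
T⁴ = P/(εσA) + T_w⁴ = 855/(0.33·5.67×10⁻⁸·2.324) + (179)⁴
    = 1.967×10¹⁰ + 1.027×10⁹ = 2.069×10¹⁰ K⁴.

T ≈ 379 K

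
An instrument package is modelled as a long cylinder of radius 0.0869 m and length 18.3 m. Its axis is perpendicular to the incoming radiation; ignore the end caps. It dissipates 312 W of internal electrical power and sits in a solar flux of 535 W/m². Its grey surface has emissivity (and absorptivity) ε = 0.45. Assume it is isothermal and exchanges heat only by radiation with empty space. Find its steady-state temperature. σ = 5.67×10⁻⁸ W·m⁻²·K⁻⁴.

T ≈ 255 K

At steady state, absorbed solar power + internal power = radiated power.
Absorbed: α·S·A_cross = 0.45·535·3.181 = 765.7 W (cross-section 2rL).
Total input = 765.7 + 312 = 1078 W.
Radiated: εσ·A_surf·T⁴ with A_surf = 2πrL = 9.992 m².
T⁴ = 1078/(0.45·5.67×10⁻⁸·9.992) = 4.227×10⁹ K⁴.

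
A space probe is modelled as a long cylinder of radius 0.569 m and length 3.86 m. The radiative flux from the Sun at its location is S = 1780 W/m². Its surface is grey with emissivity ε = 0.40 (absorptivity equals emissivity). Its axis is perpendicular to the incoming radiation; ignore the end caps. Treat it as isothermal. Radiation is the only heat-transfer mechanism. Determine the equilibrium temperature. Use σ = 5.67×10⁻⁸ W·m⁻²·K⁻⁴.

T ≈ 316 K

At equilibrium, absorbed power = emitted power.
Absorbing cross-section = 2rL = 4.393 m²; emitting surface = 2πrL = 13.80 m² (ratio π).
εS·A_cross = εσ·A_surf·T⁴  ⇒  T⁴ = S/(πσ)   (ε cancels).
T⁴ = 1780/(π·5.67×10⁻⁸) = 9.993×10⁹ K⁴.
T = (9.993×10⁹)^(1/4).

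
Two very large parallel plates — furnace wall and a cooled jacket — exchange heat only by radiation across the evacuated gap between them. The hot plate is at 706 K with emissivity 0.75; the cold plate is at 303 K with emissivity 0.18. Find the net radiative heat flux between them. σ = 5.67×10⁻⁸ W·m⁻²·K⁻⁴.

For two infinite grey parallel plates, q = σ(T₁⁴ − T₂⁴)/(1/ε₁ + 1/ε₂ − 1).
T₁⁴ − T₂⁴ = 2.484×10¹¹ − 8.429×10⁹ = 2.400×10¹¹ K⁴.
1/ε₁ + 1/ε₂ − 1 = 1.333 + 5.556 − 1 = 5.889.
q = 5.67×10⁻⁸ × 2.400×10¹¹ / 5.889.

q ≈ 2310 W/m²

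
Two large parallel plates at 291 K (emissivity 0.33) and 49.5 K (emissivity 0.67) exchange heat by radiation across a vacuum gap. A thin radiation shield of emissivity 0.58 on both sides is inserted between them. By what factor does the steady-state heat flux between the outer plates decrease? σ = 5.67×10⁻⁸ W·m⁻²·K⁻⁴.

factor ≈ 1.69

Without shield: q₀ = σΔ(T⁴)/(1/ε₁+1/ε₂−1) with denominator 3.523.
With shield the two gaps are in series; the resistances add: (1/ε₁+1/ε_s−1)+(1/ε_s+1/ε₂−1) = 3.754+2.217 = 5.971.
Heat-flux ratio q₀/q = 5.971/3.523.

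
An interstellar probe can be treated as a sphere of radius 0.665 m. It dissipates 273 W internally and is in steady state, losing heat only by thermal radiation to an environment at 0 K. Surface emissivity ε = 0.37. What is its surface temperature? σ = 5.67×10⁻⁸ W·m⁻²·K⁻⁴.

Steady state: internal power = radiated power, P = εσA T⁴.
Radiating area A = 4πr² = 5.557 m².
T⁴ = P/(εσA) = 273/(0.37·5.67×10⁻⁸·5.557) = 2.342×10⁹ K⁴.
T = (2.342×10⁹)^(1/4).

T ≈ 220 K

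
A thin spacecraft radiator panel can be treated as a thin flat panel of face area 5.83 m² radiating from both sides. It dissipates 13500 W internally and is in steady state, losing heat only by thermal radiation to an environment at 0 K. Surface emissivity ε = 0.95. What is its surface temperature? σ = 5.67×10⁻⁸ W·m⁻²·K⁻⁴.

Steady state: internal power = radiated power, P = εσA T⁴.
Radiating area A = 2·5.83 = 11.66 m².
T⁴ = P/(εσA) = 13500/(0.95·5.67×10⁻⁸·11.66) = 2.149×10¹⁰ K⁴.
T = (2.149×10¹⁰)^(1/4).

T ≈ 383 K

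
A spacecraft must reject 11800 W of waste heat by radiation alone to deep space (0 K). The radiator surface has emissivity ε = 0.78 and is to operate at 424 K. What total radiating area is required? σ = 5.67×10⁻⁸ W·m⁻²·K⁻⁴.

A ≈ 8.26 m²

P = εσA T⁴ ⇒ A = P/(εσT⁴).
T⁴ = 3.232×10¹⁰ K⁴.
A = 11800/(0.78 × 5.67×10⁻⁸ × 3.232×10¹⁰).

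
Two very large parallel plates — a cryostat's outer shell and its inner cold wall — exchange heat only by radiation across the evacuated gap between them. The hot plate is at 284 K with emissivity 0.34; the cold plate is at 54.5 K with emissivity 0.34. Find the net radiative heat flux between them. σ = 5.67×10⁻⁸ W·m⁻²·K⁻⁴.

q ≈ 75.4 W/m²

For two infinite grey parallel plates, q = σ(T₁⁴ − T₂⁴)/(1/ε₁ + 1/ε₂ − 1).
T₁⁴ − T₂⁴ = 6.505×10⁹ − 8.822×10⁶ = 6.497×10⁹ K⁴.
1/ε₁ + 1/ε₂ − 1 = 2.941 + 2.941 − 1 = 4.882.
q = 5.67×10⁻⁸ × 6.497×10⁹ / 4.882.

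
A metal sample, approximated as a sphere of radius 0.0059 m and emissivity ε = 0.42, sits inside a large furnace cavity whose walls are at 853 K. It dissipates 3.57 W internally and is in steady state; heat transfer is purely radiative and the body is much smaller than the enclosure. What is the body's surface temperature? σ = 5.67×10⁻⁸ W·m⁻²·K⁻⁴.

T ≈ 966 K

For a small grey body in a large enclosure, net radiated power = εσA(T⁴ − T_w⁴).
Steady state: P = εσA(T⁴ − T_w⁴) with A = 4πr² = 4.374×10⁻⁴ m².
T⁴ = P/(εσA) + T_w⁴ = 3.57/(0.42·5.67×10⁻⁸·4.374×10⁻⁴) + (853)⁴
    = 3.427×10¹¹ + 5.294×10¹¹ = 8.721×10¹¹ K⁴.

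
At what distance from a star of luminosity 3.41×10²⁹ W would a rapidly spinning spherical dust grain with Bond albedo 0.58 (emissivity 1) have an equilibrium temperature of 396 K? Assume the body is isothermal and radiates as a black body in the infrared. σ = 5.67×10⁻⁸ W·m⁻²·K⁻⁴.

For an isothermal black-emitting sphere, (1−a)S·πr² = σ·4πr²·T⁴ ⇒ S = 4σT⁴/(1−a).
S = 4·5.67×10⁻⁸·(396)⁴/0.420 = 13280 W/m².
Flux falls as S = L/(4πd²), so d = √(L/(4πS)) = √(3.41×10²⁹/(4π·13280)).

d ≈ 1.43×10¹² m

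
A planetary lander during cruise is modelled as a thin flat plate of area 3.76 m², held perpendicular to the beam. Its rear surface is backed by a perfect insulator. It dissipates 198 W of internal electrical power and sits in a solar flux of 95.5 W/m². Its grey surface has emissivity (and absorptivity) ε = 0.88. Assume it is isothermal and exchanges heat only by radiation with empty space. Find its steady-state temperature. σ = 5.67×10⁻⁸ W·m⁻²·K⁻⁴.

At steady state, absorbed solar power + internal power = radiated power.
Absorbed: α·S·A_cross = 0.88·95.5·3.760 = 316.0 W (cross-section A).
Total input = 316.0 + 198 = 514.0 W.
Radiated: εσ·A_surf·T⁴ with A_surf = A = 3.760 m².
T⁴ = 514.0/(0.88·5.67×10⁻⁸·3.760) = 2.740×10⁹ K⁴.

T ≈ 229 K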